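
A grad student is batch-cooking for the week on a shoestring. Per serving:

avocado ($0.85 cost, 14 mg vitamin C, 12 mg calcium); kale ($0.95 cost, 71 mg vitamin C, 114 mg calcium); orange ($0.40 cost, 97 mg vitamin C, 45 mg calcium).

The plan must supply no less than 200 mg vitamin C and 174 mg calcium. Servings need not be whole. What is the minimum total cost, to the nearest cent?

Minimising a linear cost over {vitamin C ≥ 200, calcium ≥ 174, servings ≥ 0} — the optimum is at a vertex, using one or two foods.
avocado only: max(200/14, 174/12) = 14.5 servings → $12.32.
kale only: max(200/71, 174/114) = 2.817 servings → $2.68.
orange only: max(200/97, 174/45) = 3.867 servings → $1.55.
avocado + kale with both tight: 14.04 servings and 0.04839 servings → $11.98.
avocado + orange: intersection lies outside the first quadrant.
kale + orange with both tight: 1.002 servings and 1.329 servings → $1.48.
Cheapest feasible corner: $1.48.

$1.48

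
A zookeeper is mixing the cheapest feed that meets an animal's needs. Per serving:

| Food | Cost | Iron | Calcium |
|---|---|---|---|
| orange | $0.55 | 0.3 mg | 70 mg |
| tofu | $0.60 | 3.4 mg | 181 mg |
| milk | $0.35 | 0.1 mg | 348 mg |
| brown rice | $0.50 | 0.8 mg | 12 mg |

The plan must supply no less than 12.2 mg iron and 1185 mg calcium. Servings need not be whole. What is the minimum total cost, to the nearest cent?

$2.67

A basic optimal solution has at most two foods positive. Try each food alone and each pair with both targets met exactly.
orange only: max(12.2/0.3, 1185/70) = 40.67 servings → $22.37.
tofu only: max(12.2/3.4, 1185/181) = 6.547 servings → $3.93.
milk only: max(12.2/0.1, 1185/348) = 122 servings → $42.70.
brown rice only: max(12.2/0.8, 1185/12) = 98.75 servings → $49.38.
orange + tofu with both tight: 9.912 servings and 2.714 servings → $7.08.
orange + milk: the both-tight solution has a negative serving — not a feasible corner.
orange + brown rice with both tight: 15.3 servings and 9.513 servings → $13.17.
tofu + milk with both tight: 3.542 servings and 1.563 servings → $2.67.
tofu + brown rice with both targets exact would need a negative amount; discard.
milk + brown rice with both tight: 2.892 servings and 14.89 servings → $8.46.
Cheapest feasible corner: $2.67.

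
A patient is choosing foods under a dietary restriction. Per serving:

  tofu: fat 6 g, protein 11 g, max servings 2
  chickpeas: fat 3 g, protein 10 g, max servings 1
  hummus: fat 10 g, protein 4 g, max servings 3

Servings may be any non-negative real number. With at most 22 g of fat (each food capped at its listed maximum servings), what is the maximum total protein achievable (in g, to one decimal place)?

34.8 g

Protein per g fat: chickpeas 3.333, tofu 1.833, hummus 0.4.
Take 1 serving of chickpeas: uses 3 g fat, +10.0 g protein (running total 10.0 g).
Take 2 servings of tofu: uses 12 g fat, +22.0 g protein (running total 32.0 g).
Take 0.7 servings of hummus: uses 7 g fat, +2.8 g protein (running total 34.8 g).
Greedy by best ratio exhausts the fat allowance optimally: 34.8 g.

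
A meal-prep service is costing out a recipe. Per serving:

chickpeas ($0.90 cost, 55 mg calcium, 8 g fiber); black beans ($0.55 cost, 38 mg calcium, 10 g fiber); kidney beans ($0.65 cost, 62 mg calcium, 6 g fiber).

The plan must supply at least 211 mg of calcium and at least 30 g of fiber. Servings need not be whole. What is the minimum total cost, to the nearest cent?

$2.44

Check every corner: each single food scaled to meet both minima, and each pair solved so both constraints bind.
chickpeas only: max(211/55, 30/8) = 3.836 servings → $3.45.
black beans only: max(211/38, 30/10) = 5.553 servings → $3.05.
kidney beans only: max(211/62, 30/6) = 5 servings → $3.25.
chickpeas + black beans: intersection lies outside the first quadrant.
chickpeas + kidney beans with both tight: 3.578 servings and 0.2289 servings → $3.37.
black beans + kidney beans with both tight: 1.515 servings and 2.474 servings → $2.44.
Cheapest feasible corner: $2.44.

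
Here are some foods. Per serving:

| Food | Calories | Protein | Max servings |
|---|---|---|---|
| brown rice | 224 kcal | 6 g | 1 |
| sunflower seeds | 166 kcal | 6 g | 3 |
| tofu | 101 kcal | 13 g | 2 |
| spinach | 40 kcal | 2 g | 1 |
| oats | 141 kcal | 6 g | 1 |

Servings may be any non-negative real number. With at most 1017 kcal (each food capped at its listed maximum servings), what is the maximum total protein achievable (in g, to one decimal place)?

55.6 g

Protein per kcal: tofu 0.1287, spinach 0.05, oats 0.04255, sunflower seeds 0.03614, brown rice 0.02679.
Take 2 servings of tofu: uses 202 kcal, +26.0 g protein (running total 26.0 g).
Take 1 serving of spinach: uses 40 kcal, +2.0 g protein (running total 28.0 g).
Take 1 serving of oats: uses 141 kcal, +6.0 g protein (running total 34.0 g).
Take 3 servings of sunflower seeds: uses 498 kcal, +18.0 g protein (running total 52.0 g).
Take 0.6071 servings of brown rice: uses 136 kcal, +3.6 g protein (running total 55.6 g).
Greedy by best ratio exhausts the calories allowance optimally: 55.6 g.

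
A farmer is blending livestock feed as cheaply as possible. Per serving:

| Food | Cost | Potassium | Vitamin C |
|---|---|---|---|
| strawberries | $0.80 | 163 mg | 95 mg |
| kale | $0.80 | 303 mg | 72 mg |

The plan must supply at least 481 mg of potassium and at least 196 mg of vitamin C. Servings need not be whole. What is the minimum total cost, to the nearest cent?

Compare the cost at each extreme point of the feasible region.
strawberries only: max(481/163, 196/95) = 2.951 servings → $2.36.
kale only: max(481/303, 196/72) = 2.722 servings → $2.18.
strawberries + kale with both tight: 1.452 servings and 0.8063 servings → $1.81.
So the least-cost plan costs $1.81.

$1.81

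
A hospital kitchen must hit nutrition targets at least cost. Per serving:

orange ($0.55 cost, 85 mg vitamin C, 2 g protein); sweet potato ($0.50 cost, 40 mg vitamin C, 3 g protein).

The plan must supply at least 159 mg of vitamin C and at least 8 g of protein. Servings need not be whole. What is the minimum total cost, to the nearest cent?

Minimising a linear cost over {vitamin C ≥ 159, protein ≥ 8, servings ≥ 0} — the optimum is at a vertex, using one or two foods.
orange only: max(159/85, 8/2) = 4 servings → $2.20.
sweet potato only: max(159/40, 8/3) = 3.975 servings → $1.99.
orange + sweet potato with both tight: 0.8971 servings and 2.069 servings → $1.53.
Cheapest feasible corner: $1.53.

$1.53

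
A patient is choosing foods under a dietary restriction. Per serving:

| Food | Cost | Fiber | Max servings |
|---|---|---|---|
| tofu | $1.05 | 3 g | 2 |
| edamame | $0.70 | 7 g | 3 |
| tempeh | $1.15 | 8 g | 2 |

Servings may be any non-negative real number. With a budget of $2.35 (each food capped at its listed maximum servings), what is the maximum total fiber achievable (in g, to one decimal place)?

22.7 g

Fiber per dollar: edamame 10, tempeh 6.957, tofu 2.857.
Take 3 servings of edamame: spends $2.10, +21.0 g fiber (running total 21.0 g).
Take 0.2174 servings of tempeh: spends $0.25, +1.7 g fiber (running total 22.7 g).
Filling greedily by fiber-per-dollar is optimal for one linear limit, giving 22.7 g.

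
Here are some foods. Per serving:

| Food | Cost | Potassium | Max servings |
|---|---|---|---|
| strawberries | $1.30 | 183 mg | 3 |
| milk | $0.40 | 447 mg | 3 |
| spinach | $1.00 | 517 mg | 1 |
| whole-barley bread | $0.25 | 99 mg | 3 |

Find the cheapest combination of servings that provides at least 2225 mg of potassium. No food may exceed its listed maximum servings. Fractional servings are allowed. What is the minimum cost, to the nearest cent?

$3.45

Cost per mg of potassium: milk $0.0009, spinach $0.0019, whole-barley bread $0.0025, strawberries $0.0071.
Take 3 servings of milk: +1341.0 mg potassium for $1.20 (total $1.20, still need 884.0 mg).
Take 1 serving of spinach: +517.0 mg potassium for $1.00 (total $2.20, still need 367.0 mg).
Take 3 servings of whole-barley bread: +297.0 mg potassium for $0.75 (total $2.95, still need 70.0 mg).
Take 0.3825 servings of strawberries: +70.0 mg potassium for $0.50 (total $3.45, still need 0.0 mg).
Filling from the cheapest source first is optimal under one linear minimum: $3.45.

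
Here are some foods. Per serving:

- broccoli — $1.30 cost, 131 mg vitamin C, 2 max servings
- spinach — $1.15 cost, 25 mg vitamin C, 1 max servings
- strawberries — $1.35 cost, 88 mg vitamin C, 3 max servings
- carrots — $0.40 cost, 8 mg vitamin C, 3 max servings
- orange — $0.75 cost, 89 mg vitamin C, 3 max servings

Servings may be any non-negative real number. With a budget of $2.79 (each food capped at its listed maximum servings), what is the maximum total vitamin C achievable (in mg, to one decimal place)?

Vitamin C per dollar: orange 118.7, broccoli 100.8, strawberries 65.19, spinach 21.74, carrots 20.
Take 3 servings of orange: spends $2.25, +267.0 mg vitamin C (running total 267.0 mg).
Take 0.4154 servings of broccoli: spends $0.54, +54.4 mg vitamin C (running total 321.4 mg).
Filling greedily by vitamin C-per-dollar is optimal for one linear limit, giving 321.4 mg.

321.4 mg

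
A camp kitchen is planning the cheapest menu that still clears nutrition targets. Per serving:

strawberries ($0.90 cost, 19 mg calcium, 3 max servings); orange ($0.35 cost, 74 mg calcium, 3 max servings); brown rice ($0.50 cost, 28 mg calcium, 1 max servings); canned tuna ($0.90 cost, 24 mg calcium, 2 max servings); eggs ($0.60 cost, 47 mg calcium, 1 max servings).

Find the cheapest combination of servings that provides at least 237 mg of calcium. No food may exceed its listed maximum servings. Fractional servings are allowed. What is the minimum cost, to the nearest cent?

$1.24

Cost per mg of calcium: orange $0.0047, eggs $0.0128, brown rice $0.0179, canned tuna $0.0375, strawberries $0.0474.
Take 3 servings of orange: +222.0 mg calcium for $1.05 (total $1.05, still need 15.0 mg).
Take 0.3191 servings of eggs: +15.0 mg calcium for $0.19 (total $1.24, still need 0.0 mg).
Filling from the cheapest source first is optimal under one linear minimum: $1.24.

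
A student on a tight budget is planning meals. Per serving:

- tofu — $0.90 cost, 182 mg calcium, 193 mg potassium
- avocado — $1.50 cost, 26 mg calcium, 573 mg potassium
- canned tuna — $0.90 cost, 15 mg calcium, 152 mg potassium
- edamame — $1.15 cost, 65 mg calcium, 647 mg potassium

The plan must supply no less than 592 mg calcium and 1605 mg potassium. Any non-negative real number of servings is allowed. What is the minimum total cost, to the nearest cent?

$4.33

An LP optimum is at a vertex; with two nutrient constraints at most two foods are used. Check each candidate.
tofu only: max(592/182, 1605/193) = 8.316 servings → $7.48.
avocado only: max(592/26, 1605/573) = 22.77 servings → $34.15.
canned tuna only: max(592/15, 1605/152) = 39.47 servings → $35.52.
edamame only: max(592/65, 1605/647) = 9.108 servings → $10.47.
tofu + avocado with both tight: 2.997 servings and 1.792 servings → $5.38.
tofu + canned tuna with both tight: 2.661 servings and 7.181 servings → $8.86.
tofu + edamame with both tight: 2.649 servings and 1.69 servings → $4.33.
avocado + canned tuna: intersection lies outside the first quadrant.
avocado + edamame: the both-tight solution has a negative serving — not a feasible corner.
canned tuna + edamame: the both-tight solution has a negative serving — not a feasible corner.
The minimum over all feasible corners is $4.33.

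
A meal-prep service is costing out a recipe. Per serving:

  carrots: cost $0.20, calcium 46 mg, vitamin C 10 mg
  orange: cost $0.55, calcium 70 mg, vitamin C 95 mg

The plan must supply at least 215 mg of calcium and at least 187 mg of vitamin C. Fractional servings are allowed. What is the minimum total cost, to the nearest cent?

An LP optimum is at a vertex; with two nutrient constraints at most two foods are used. Check each candidate.
carrots only: max(215/46, 187/10) = 18.7 servings → $3.74.
orange only: max(215/70, 187/95) = 3.071 servings → $1.69.
carrots + orange with both tight: 1.999 servings and 1.758 servings → $1.37.
The minimum over all feasible corners is $1.37.

$1.37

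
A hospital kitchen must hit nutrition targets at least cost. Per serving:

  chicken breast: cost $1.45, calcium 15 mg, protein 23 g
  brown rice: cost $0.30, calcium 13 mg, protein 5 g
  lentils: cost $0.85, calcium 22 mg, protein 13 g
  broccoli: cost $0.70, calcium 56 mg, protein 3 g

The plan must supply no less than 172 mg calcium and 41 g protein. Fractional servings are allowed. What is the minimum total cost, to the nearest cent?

chicken breast only: max(172/15, 41/23) = 11.47 servings → $16.63.
brown rice only: max(172/13, 41/5) = 13.23 servings → $3.97.
lentils only: max(172/22, 41/13) = 7.818 servings → $6.65.
broccoli only: max(172/56, 41/3) = 13.67 servings → $9.57.
chicken breast + brown rice: intersection lies outside the first quadrant.
chicken breast + lentils with both targets exact would need a negative amount; discard.
chicken breast + broccoli with both tight: 1.432 servings and 2.688 servings → $3.96.
brown rice + lentils with both targets exact would need a negative amount; discard.
brown rice + broccoli with both tight: 7.386 servings and 1.357 servings → $3.17.
lentils + broccoli with both tight: 2.689 servings and 2.015 servings → $3.70.
The minimum over all feasible corners is $3.17.

$3.17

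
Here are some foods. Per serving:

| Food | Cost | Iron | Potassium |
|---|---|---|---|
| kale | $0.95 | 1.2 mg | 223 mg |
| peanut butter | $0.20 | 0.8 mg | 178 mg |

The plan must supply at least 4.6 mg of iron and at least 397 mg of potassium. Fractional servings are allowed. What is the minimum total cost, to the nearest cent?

An LP optimum is at a vertex; with two nutrient constraints at most two foods are used. Check each candidate.
kale only: max(4.6/1.2, 397/223) = 3.833 servings → $3.64.
peanut butter only: max(4.6/0.8, 397/178) = 5.75 servings → $1.15.
kale + peanut butter: the both-tight solution has a negative serving — not a feasible corner.
The minimum over all feasible corners is $1.15.

$1.15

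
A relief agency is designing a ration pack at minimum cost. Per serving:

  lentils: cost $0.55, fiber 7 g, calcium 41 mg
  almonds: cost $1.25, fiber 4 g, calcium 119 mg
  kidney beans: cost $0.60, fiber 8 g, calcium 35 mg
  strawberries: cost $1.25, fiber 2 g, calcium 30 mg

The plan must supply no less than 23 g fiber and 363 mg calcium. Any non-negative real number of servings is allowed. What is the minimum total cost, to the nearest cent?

lentils only: max(23/7, 363/41) = 8.854 servings → $4.87.
almonds only: max(23/4, 363/119) = 5.75 servings → $7.19.
kidney beans only: max(23/8, 363/35) = 10.37 servings → $6.22.
strawberries only: max(23/2, 363/30) = 12.1 servings → $15.12.
lentils + almonds with both tight: 1.921 servings and 2.389 servings → $4.04.
lentils + kidney beans with both targets exact would need a negative amount; discard.
lentils + strawberries: the both-tight solution has a negative serving — not a feasible corner.
almonds + kidney beans with both tight: 2.585 servings and 1.583 servings → $4.18.
almonds + strawberries with both tight: 0.3051 servings and 10.89 servings → $13.99.
kidney beans + strawberries with both targets exact would need a negative amount; discard.
Cheapest feasible corner: $4.04.

$4.04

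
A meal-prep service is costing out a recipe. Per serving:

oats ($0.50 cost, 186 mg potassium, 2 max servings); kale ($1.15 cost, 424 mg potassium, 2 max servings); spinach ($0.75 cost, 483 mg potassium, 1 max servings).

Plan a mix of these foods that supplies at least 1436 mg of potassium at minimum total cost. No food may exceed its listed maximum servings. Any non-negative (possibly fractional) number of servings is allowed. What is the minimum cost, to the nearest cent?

Cost per mg of potassium: spinach $0.0016, oats $0.0027, kale $0.0027.
Take 1 serving of spinach: +483.0 mg potassium for $0.75 (total $0.75, still need 953.0 mg).
Take 2 servings of oats: +372.0 mg potassium for $1.00 (total $1.75, still need 581.0 mg).
Take 1.37 servings of kale: +581.0 mg potassium for $1.58 (total $3.33, still need 0.0 mg).
Greedy by cheapest-per-mg is optimal for a single linear constraint, so the minimum cost is $3.33.

$3.33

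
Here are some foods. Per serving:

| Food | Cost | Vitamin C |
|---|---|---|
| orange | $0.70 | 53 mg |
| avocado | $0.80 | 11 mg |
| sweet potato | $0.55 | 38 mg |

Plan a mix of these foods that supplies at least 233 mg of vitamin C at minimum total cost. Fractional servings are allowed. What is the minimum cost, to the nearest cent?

Cost per mg of vitamin C: orange $0.0132, sweet potato $0.0145, avocado $0.0727.
With no serving limits, use only orange: 233 mg / 53 mg = 4.396 servings × $0.70 = $3.08.

$3.08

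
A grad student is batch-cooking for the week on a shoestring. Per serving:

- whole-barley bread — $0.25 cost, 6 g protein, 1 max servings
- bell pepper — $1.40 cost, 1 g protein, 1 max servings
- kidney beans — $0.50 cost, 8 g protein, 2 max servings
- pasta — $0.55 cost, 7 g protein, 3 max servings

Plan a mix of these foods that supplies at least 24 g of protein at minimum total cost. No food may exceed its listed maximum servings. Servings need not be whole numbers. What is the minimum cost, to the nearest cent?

Cost per g of protein: whole-barley bread $0.0417, kidney beans $0.0625, pasta $0.0786, bell pepper $1.4000.
Take 1 serving of whole-barley bread: +6.0 g protein for $0.25 (total $0.25, still need 18.0 g).
Take 2 servings of kidney beans: +16.0 g protein for $1.00 (total $1.25, still need 2.0 g).
Take 0.2857 servings of pasta: +2.0 g protein for $0.16 (total $1.41, still need 0.0 g).
Filling from the cheapest source first is optimal under one linear minimum: $1.41.

$1.41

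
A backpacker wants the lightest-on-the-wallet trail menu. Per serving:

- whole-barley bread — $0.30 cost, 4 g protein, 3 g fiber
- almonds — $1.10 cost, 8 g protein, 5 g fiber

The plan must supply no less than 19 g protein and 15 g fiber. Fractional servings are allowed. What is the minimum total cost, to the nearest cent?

This is a tiny linear program; its minimum lies at a vertex of the feasible set. List the vertices and price them.
whole-barley bread only: max(19/4, 15/3) = 5 servings → $1.50.
almonds only: max(19/8, 15/5) = 3 servings → $3.30.
whole-barley bread + almonds: intersection lies outside the first quadrant.
So the least-cost plan costs $1.50.

$1.50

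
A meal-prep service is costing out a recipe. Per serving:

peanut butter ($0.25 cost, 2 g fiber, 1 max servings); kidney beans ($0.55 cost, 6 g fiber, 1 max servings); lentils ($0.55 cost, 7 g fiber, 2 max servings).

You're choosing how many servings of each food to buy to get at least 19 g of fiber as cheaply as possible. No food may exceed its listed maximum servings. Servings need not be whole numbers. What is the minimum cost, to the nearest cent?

Cost per g of fiber: lentils $0.0786, kidney beans $0.0917, peanut butter $0.1250.
Take 2 servings of lentils: +14.0 g fiber for $1.10 (total $1.10, still need 5.0 g).
Take 0.8333 servings of kidney beans: +5.0 g fiber for $0.46 (total $1.56, still need 0.0 g).
Greedy by cheapest-per-g is optimal for a single linear constraint, so the minimum cost is $1.56.

$1.56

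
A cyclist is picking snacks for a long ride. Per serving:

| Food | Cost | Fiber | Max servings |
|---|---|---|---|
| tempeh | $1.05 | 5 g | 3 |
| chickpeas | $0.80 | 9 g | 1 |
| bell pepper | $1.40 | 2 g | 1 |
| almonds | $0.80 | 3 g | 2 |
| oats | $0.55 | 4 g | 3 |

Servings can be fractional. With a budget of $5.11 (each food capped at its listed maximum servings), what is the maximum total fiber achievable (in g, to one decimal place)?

Fiber per dollar: chickpeas 11.25, oats 7.273, tempeh 4.762, almonds 3.75, bell pepper 1.429.
Take 1 serving of chickpeas: spends $0.80, +9.0 g fiber (running total 9.0 g).
Take 3 servings of oats: spends $1.65, +12.0 g fiber (running total 21.0 g).
Take 2.533 servings of tempeh: spends $2.66, +12.7 g fiber (running total 33.7 g).
Greedy by best ratio exhausts the cost allowance optimally: 33.7 g.

33.7 g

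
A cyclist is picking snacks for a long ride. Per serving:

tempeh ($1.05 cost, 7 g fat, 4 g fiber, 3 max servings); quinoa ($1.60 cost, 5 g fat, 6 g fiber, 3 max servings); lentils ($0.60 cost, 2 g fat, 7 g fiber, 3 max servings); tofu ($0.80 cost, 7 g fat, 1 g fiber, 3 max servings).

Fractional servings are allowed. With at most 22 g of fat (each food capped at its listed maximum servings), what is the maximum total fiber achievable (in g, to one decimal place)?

Fiber per g fat: lentils 3.5, quinoa 1.2, tempeh 0.5714, tofu 0.1429.
Take 3 servings of lentils: uses 6 g fat, +21.0 g fiber (running total 21.0 g).
Take 3 servings of quinoa: uses 15 g fat, +18.0 g fiber (running total 39.0 g).
Take 0.1429 servings of tempeh: uses 1 g fat, +0.6 g fiber (running total 39.6 g).
Greedy by best ratio exhausts the fat allowance optimally: 39.6 g.

39.6 g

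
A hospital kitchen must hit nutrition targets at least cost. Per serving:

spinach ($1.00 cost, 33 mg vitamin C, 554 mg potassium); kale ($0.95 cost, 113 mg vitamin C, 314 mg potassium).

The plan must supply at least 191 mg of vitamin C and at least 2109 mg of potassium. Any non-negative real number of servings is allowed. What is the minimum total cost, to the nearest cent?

$4.07

A basic optimal solution has at most two foods positive. Try each food alone and each pair with both targets met exactly.
spinach only: max(191/33, 2109/554) = 5.788 servings → $5.79.
kale only: max(191/113, 2109/314) = 6.717 servings → $6.38.
spinach + kale with both tight: 3.414 servings and 0.6933 servings → $4.07.
So the least-cost plan costs $4.07.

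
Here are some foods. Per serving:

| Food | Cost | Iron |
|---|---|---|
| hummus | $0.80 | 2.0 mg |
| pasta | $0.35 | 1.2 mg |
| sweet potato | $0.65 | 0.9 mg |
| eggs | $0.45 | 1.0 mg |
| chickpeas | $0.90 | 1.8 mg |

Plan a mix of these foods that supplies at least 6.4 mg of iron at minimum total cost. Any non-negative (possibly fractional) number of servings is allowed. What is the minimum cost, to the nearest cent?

Cost per mg of iron: pasta $0.2917, hummus $0.4000, eggs $0.4500, chickpeas $0.5000, sweet potato $0.7222.
With no serving limits, use only pasta: 6.4 mg / 1.2 mg = 5.333 servings × $0.35 = $1.87.

$1.87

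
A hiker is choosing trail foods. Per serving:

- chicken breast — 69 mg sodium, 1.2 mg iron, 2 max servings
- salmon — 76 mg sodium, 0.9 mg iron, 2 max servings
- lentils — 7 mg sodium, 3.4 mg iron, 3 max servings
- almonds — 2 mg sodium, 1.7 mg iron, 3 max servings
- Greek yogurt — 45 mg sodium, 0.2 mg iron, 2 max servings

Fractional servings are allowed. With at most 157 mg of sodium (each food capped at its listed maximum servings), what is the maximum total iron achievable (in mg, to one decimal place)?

Iron per mg sodium: almonds 0.85, lentils 0.4857, chicken breast 0.01739, salmon 0.01184, Greek yogurt 0.004444.
Take 3 servings of almonds: uses 6 mg sodium, +5.1 mg iron (running total 5.1 mg).
Take 3 servings of lentils: uses 21 mg sodium, +10.2 mg iron (running total 15.3 mg).
Take 1.884 servings of chicken breast: uses 130 mg sodium, +2.3 mg iron (running total 17.6 mg).
Greedy by best ratio exhausts the sodium allowance optimally: 17.6 mg.

17.6 mg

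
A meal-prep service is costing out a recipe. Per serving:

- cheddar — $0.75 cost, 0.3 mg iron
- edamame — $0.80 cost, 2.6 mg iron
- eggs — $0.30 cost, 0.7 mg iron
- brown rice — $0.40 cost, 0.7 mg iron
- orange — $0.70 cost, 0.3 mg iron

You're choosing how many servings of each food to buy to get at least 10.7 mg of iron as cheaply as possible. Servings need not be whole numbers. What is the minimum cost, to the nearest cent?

Cost per mg of iron: edamame $0.3077, eggs $0.4286, brown rice $0.5714, orange $2.3333, cheddar $2.5000.
With no serving limits, use only edamame: 10.7 mg / 2.6 mg = 4.115 servings × $0.80 = $3.29.

$3.29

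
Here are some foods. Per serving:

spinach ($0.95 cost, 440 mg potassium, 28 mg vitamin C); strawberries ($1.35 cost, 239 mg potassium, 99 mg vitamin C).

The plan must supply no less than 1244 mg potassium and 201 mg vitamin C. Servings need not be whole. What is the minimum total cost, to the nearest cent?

spinach only: max(1244/440, 201/28) = 7.179 servings → $6.82.
strawberries only: max(1244/239, 201/99) = 5.205 servings → $7.03.
spinach + strawberries with both tight: 2.037 servings and 1.454 servings → $3.90.
Cheapest feasible corner: $3.90.

$3.90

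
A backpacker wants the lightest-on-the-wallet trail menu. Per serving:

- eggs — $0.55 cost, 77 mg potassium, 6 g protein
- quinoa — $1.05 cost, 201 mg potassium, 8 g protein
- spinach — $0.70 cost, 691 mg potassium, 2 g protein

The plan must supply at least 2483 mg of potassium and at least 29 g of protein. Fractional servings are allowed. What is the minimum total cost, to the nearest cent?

$4.30

An LP optimum is at a vertex; with two nutrient constraints at most two foods are used. Check each candidate.
eggs only: max(2483/77, 29/6) = 32.25 servings → $17.74.
quinoa only: max(2483/201, 29/8) = 12.35 servings → $12.97.
spinach only: max(2483/691, 29/2) = 14.5 servings → $10.15.
eggs + quinoa with both targets exact would need a negative amount; discard.
eggs + spinach with both tight: 3.776 servings and 3.173 servings → $4.30.
quinoa + spinach with both tight: 2.94 servings and 2.738 servings → $5.00.
Cheapest feasible corner: $4.30.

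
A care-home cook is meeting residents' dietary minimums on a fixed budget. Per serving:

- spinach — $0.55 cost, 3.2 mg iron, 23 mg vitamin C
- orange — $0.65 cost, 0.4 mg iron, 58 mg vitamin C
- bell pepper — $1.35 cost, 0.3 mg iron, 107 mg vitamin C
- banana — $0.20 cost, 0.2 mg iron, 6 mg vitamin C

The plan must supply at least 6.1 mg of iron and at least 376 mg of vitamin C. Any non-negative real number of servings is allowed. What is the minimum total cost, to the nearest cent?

$4.55

The cheapest plan sits at a corner of the feasible region — with two constraints it uses at most two foods.
spinach only: max(6.1/3.2, 376/23) = 16.35 servings → $8.99.
orange only: max(6.1/0.4, 376/58) = 15.25 servings → $9.91.
bell pepper only: max(6.1/0.3, 376/107) = 20.33 servings → $27.45.
banana only: max(6.1/0.2, 376/6) = 62.67 servings → $12.53.
spinach + orange with both tight: 1.153 servings and 6.026 servings → $4.55.
spinach + bell pepper with both tight: 1.609 servings and 3.168 servings → $5.16.
spinach + banana: intersection lies outside the first quadrant.
orange + bell pepper with both targets exact would need a negative amount; discard.
orange + banana with both tight: 4.196 servings and 22.11 servings → $7.15.
bell pepper + banana with both tight: 1.969 servings and 27.55 servings → $8.17.
Cheapest feasible corner: $4.55.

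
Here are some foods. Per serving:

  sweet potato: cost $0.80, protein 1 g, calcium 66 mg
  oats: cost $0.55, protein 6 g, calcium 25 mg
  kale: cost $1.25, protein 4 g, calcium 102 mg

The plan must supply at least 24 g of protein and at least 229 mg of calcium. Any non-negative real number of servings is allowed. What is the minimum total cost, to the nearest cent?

The cheapest plan sits at a corner of the feasible region — with two constraints it uses at most two foods.
sweet potato only: max(24/1, 229/66) = 24 servings → $19.20.
oats only: max(24/6, 229/25) = 9.16 servings → $5.04.
kale only: max(24/4, 229/102) = 6 servings → $7.50.
sweet potato + oats with both tight: 2.086 servings and 3.652 servings → $3.68.
sweet potato + kale: the both-tight solution has a negative serving — not a feasible corner.
oats + kale with both tight: 2.992 servings and 1.512 servings → $3.54.
So the least-cost plan costs $3.54.

$3.54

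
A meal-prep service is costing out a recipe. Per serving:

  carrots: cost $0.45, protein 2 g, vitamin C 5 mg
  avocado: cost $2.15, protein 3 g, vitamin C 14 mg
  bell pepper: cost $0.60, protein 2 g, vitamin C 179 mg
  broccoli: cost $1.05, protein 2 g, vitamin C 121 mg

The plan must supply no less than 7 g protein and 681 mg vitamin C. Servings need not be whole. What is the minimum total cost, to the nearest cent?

$2.28

A basic optimal solution has at most two foods positive. Try each food alone and each pair with both targets met exactly.
carrots only: max(7/2, 681/5) = 136.2 servings → $61.29.
avocado only: max(7/3, 681/14) = 48.64 servings → $104.58.
bell pepper only: max(7/2, 681/179) = 3.804 servings → $2.28.
broccoli only: max(7/2, 681/121) = 5.628 servings → $5.91.
carrots + avocado with both targets exact would need a negative amount; discard.
carrots + bell pepper with both targets exact would need a negative amount; discard.
carrots + broccoli: intersection lies outside the first quadrant.
avocado + bell pepper: the both-tight solution has a negative serving — not a feasible corner.
avocado + broccoli with both targets exact would need a negative amount; discard.
bell pepper + broccoli: intersection lies outside the first quadrant.
So the least-cost plan costs $2.28.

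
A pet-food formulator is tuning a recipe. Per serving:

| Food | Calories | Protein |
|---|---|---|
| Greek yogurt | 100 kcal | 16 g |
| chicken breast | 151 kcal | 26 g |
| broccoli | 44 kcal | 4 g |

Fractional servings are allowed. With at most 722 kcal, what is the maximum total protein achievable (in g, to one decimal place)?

124.3 g

Protein per kcal: chicken breast 0.1722, Greek yogurt 0.16, broccoli 0.09091.
With no serving limits, spend the whole calories allowance on chicken breast: 722 kcal / 151 kcal × 26 g = 124.3 g.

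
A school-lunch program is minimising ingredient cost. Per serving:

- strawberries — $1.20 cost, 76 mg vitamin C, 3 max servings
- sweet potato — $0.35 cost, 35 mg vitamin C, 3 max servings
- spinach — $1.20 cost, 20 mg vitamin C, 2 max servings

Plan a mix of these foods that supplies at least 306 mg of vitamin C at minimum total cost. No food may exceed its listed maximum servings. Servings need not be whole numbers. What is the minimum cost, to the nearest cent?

Cost per mg of vitamin C: sweet potato $0.0100, strawberries $0.0158, spinach $0.0600.
Take 3 servings of sweet potato: +105.0 mg vitamin C for $1.05 (total $1.05, still need 201.0 mg).
Take 2.645 servings of strawberries: +201.0 mg vitamin C for $3.17 (total $4.22, still need 0.0 mg).
Filling from the cheapest source first is optimal under one linear minimum: $4.22.

$4.22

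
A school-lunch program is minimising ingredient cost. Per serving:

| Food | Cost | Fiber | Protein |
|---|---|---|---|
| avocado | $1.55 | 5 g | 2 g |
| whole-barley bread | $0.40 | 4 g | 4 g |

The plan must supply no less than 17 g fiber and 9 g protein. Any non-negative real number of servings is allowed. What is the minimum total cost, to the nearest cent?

At the optimum either one food covers both requirements or two foods hit both targets exactly; no other combination can be cheaper.
avocado only: max(17/5, 9/2) = 4.5 servings → $6.97.
whole-barley bread only: max(17/4, 9/4) = 4.25 servings → $1.70.
avocado + whole-barley bread with both tight: 2.667 servings and 0.9167 servings → $4.50.
So the least-cost plan costs $1.70.

$1.70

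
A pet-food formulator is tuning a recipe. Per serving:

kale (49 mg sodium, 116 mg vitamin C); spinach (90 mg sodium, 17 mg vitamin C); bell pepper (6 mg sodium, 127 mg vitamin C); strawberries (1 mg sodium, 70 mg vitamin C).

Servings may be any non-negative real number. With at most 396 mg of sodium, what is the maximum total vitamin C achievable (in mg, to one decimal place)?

27720.0 mg

Vitamin C per mg sodium: strawberries 70, bell pepper 21.17, kale 2.367, spinach 0.1889.
With no serving limits, spend the whole sodium allowance on strawberries: 396 mg / 1 mg × 70 mg = 27720.0 mg.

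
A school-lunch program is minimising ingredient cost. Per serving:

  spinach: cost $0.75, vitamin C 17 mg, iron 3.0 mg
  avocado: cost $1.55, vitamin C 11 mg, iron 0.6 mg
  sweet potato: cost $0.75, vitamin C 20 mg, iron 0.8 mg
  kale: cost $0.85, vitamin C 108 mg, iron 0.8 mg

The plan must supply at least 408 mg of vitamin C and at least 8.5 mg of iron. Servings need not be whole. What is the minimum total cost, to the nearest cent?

Minimising a linear cost over {vitamin C ≥ 408, iron ≥ 8.5, servings ≥ 0} — the optimum is at a vertex, using one or two foods.
spinach only: max(408/17, 8.5/3.0) = 24 servings → $18.00.
avocado only: max(408/11, 8.5/0.6) = 37.09 servings → $57.49.
sweet potato only: max(408/20, 8.5/0.8) = 20.4 servings → $15.30.
kale only: max(408/108, 8.5/0.8) = 10.62 servings → $9.03.
spinach + avocado with both targets exact would need a negative amount; discard.
spinach + sweet potato with both targets exact would need a negative amount; discard.
spinach + kale with both tight: 1.906 servings and 3.478 servings → $4.39.
avocado + sweet potato: intersection lies outside the first quadrant.
avocado + kale with both tight: 10.56 servings and 2.702 servings → $18.67.
sweet potato + kale with both tight: 8.403 servings and 2.222 servings → $8.19.
So the least-cost plan costs $4.39.

$4.39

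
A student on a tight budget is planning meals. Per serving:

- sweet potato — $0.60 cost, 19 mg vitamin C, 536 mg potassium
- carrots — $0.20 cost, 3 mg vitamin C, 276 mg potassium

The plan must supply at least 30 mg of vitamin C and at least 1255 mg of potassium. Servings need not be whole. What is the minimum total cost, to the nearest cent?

With two linear requirements the optimum uses one or two foods; enumerate the corners.
sweet potato only: max(30/19, 1255/536) = 2.341 servings → $1.40.
carrots only: max(30/3, 1255/276) = 10 servings → $2.00.
sweet potato + carrots with both tight: 1.242 servings and 2.136 servings → $1.17.
Cheapest feasible corner: $1.17.

$1.17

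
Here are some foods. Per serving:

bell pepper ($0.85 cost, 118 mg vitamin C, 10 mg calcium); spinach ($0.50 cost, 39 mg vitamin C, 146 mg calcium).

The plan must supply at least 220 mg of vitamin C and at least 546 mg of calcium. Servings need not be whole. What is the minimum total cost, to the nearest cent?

$2.39

Check every corner: each single food scaled to meet both minima, and each pair solved so both constraints bind.
bell pepper only: max(220/118, 546/10) = 54.6 servings → $46.41.
spinach only: max(220/39, 546/146) = 5.641 servings → $2.82.
bell pepper + spinach with both tight: 0.643 servings and 3.696 servings → $2.39.
So the least-cost plan costs $2.39.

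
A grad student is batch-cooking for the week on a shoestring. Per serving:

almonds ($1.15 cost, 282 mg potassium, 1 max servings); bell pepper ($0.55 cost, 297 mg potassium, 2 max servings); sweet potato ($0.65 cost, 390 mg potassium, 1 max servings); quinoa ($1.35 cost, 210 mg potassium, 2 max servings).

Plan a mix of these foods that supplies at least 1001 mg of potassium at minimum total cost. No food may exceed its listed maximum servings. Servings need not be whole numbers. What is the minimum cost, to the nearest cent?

$1.82

Cost per mg of potassium: sweet potato $0.0017, bell pepper $0.0019, almonds $0.0041, quinoa $0.0064.
Take 1 serving of sweet potato: +390.0 mg potassium for $0.65 (total $0.65, still need 611.0 mg).
Take 2 servings of bell pepper: +594.0 mg potassium for $1.10 (total $1.75, still need 17.0 mg).
Take 0.06028 servings of almonds: +17.0 mg potassium for $0.07 (total $1.82, still need 0.0 mg).
Filling from the cheapest source first is optimal under one linear minimum: $1.82.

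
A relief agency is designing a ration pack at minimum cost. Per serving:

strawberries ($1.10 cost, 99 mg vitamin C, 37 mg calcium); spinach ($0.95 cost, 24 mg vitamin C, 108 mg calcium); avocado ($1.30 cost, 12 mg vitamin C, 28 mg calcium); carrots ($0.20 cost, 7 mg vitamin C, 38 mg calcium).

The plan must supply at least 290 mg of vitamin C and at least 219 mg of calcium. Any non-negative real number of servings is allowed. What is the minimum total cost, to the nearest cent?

$3.60

The cheapest plan sits at a corner of the feasible region — with two constraints it uses at most two foods.
strawberries only: max(290/99, 219/37) = 5.919 servings → $6.51.
spinach only: max(290/24, 219/108) = 12.08 servings → $11.48.
avocado only: max(290/12, 219/28) = 24.17 servings → $31.42.
carrots only: max(290/7, 219/38) = 41.43 servings → $8.29.
strawberries + spinach with both tight: 2.659 servings and 1.117 servings → $3.99.
strawberries + avocado with both tight: 2.359 servings and 4.704 servings → $8.71.
strawberries + carrots with both tight: 2.708 servings and 3.126 servings → $3.60.
spinach + avocado: the both-tight solution has a negative serving — not a feasible corner.
spinach + carrots: the both-tight solution has a negative serving — not a feasible corner.
avocado + carrots: intersection lies outside the first quadrant.
The minimum over all feasible corners is $3.60.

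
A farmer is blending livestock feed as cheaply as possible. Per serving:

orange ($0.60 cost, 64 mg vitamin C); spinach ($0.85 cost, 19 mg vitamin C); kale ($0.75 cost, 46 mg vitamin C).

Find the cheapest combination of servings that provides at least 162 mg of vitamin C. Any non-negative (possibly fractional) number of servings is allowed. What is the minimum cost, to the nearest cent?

$1.52

Cost per mg of vitamin C: orange $0.0094, kale $0.0163, spinach $0.0447.
With no serving limits, use only orange: 162 mg / 64 mg = 2.531 servings × $0.60 = $1.52.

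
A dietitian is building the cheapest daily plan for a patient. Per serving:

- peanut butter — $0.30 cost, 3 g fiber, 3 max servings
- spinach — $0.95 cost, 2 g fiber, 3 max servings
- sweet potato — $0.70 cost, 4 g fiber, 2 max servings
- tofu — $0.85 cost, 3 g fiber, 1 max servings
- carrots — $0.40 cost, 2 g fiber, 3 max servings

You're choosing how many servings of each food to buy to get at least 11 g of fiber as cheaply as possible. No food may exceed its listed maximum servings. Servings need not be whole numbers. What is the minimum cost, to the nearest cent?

$1.25

Cost per g of fiber: peanut butter $0.1000, sweet potato $0.1750, carrots $0.2000, tofu $0.2833, spinach $0.4750.
Take 3 servings of peanut butter: +9.0 g fiber for $0.90 (total $0.90, still need 2.0 g).
Take 0.5 servings of sweet potato: +2.0 g fiber for $0.35 (total $1.25, still need 0.0 g).
Filling from the cheapest source first is optimal under one linear minimum: $1.25.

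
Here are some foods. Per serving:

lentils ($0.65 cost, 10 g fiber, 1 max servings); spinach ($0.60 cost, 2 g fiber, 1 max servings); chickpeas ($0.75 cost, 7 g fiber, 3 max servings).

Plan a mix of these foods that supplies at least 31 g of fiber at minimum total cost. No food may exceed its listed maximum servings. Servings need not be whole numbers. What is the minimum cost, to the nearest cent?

$2.90

Cost per g of fiber: lentils $0.0650, chickpeas $0.1071, spinach $0.3000.
Take 1 serving of lentils: +10.0 g fiber for $0.65 (total $0.65, still need 21.0 g).
Take 3 servings of chickpeas: +21.0 g fiber for $2.25 (total $2.90, still need 0.0 g).
Greedy by cheapest-per-g is optimal for a single linear constraint, so the minimum cost is $2.90.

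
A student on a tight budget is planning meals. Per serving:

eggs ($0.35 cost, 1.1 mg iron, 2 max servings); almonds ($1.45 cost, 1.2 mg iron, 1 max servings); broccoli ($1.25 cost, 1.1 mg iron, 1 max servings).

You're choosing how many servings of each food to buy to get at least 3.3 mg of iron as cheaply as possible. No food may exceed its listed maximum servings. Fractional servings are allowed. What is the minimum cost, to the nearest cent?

$1.95

Cost per mg of iron: eggs $0.3182, broccoli $1.1364, almonds $1.2083.
Take 2 servings of eggs: +2.2 mg iron for $0.70 (total $0.70, still need 1.1 mg).
Take 1 serving of broccoli: +1.1 mg iron for $1.25 (total $1.95, still need 0.0 mg).
Greedy by cheapest-per-mg is optimal for a single linear constraint, so the minimum cost is $1.95.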